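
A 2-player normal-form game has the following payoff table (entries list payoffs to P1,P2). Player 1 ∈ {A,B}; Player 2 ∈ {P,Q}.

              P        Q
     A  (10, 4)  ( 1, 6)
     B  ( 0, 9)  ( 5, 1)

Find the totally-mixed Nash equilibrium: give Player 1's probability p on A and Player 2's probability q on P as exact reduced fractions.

P1 indiff ⇒ q·10+(1-q)·1 = q·0+(1-q)·5 ⇒ q(10) = (1-q)(4) ⇒ q = 2/7
P2 indiff ⇒ p·4+(1-p)·9 = p·6+(1-p)·1 ⇒ p(-2) = (1-p)(-8) ⇒ p = 4/5

(p,q) = (4/5, 2/7)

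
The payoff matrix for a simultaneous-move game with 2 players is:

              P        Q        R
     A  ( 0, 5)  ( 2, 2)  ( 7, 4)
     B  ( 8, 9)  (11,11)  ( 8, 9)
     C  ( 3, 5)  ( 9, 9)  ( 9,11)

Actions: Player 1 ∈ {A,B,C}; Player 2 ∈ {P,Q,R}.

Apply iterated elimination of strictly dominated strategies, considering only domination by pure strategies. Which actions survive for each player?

IESDS → P1:{B,C} P2:{Q,R}

P1 drop A (B beats it: P:8>0 Q:11>2 R:8>7)
P2 drop P (Q beats it: B:11>9 C:9>5)
P1→{B,C} P2→{Q,R}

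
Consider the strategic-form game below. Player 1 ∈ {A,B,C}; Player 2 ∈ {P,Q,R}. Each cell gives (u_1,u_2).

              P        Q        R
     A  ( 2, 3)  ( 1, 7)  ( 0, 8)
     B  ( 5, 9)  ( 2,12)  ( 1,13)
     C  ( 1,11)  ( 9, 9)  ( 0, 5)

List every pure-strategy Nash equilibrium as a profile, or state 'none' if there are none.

(A,P): not NE [P1→B gives 5>2; P2→R gives 8>3]
(A,Q): not NE [P1→C gives 9>1; P2→R gives 8>7]
(A,R): not NE [P1→B gives 1>0]
(B,P): not NE [P2→R gives 13>9]
(B,Q): not NE [P1→C gives 9>2; P2→R gives 13>12]
(B,R): NE
(C,P): not NE [P1→B gives 5>1]
(C,Q): not NE [P2→P gives 11>9]
(C,R): not NE [P1→B gives 1>0; P2→P gives 11>5]

PSNE = {(B,R)}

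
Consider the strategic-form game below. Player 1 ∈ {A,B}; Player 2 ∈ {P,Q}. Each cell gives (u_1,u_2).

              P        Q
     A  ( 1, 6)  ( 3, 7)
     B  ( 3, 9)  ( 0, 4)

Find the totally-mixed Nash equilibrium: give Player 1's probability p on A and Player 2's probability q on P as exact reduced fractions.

P1 indiff ⇒ q·1+(1-q)·3 = q·3+(1-q)·0 ⇒ q(-2) = (1-q)(-3) ⇒ q = 3/5
P2 indiff ⇒ p·6+(1-p)·9 = p·7+(1-p)·4 ⇒ p(-1) = (1-p)(-5) ⇒ p = 5/6

p=5/6, q=3/5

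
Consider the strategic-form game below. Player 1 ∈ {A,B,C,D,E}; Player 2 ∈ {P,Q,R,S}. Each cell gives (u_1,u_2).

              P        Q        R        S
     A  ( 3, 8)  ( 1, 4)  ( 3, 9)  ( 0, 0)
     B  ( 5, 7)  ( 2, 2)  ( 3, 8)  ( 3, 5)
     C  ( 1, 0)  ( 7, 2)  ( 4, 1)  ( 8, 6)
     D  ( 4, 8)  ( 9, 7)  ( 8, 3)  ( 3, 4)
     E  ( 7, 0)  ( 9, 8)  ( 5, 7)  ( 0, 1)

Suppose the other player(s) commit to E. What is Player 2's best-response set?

argmax u_2 = {Q}

u_2(P vs E) = 0
u_2(Q vs E) = 8
u_2(R vs E) = 7
u_2(S vs E) = 1
max payoff 8 at {Q}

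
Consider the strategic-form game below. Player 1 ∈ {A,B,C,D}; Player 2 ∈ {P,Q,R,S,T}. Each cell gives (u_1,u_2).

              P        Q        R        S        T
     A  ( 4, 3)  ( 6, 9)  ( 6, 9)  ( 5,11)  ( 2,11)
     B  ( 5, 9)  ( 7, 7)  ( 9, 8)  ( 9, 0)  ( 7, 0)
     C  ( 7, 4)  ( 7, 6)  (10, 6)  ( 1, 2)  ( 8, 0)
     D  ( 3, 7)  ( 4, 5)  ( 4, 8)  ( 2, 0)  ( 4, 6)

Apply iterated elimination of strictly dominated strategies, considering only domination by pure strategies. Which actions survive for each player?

IESDS → P1:{B,C} P2:{P,Q,R}

P1 drop A (B beats it: P:5>4 Q:7>6 R:9>6 S:9>5 T:7>2)
P1 drop D (B beats it: P:5>3 Q:7>4 R:9>4 S:9>2 T:7>4)
P2 drop S (P beats it: B:9>0 C:4>2)
P2 drop T (P beats it: B:9>0 C:4>0)
P1→{B,C} P2→{P,Q,R}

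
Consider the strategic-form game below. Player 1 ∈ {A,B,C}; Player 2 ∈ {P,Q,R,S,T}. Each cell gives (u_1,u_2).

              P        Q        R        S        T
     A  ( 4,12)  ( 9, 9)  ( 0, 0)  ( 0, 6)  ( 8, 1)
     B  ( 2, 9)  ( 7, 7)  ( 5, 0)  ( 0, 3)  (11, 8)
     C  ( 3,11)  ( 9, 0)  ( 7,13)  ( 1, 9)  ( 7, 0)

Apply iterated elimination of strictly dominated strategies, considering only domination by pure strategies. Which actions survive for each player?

Remaining: P1:{A,C} P2:{P,R}

P2 drop Q (P beats it: A:12>9 B:9>7 C:11>0)
P2 drop S (P beats it: A:12>6 B:9>3 C:11>9)
P2 drop T (P beats it: A:12>1 B:9>8 C:11>0)
P1 drop B (C beats it: P:3>2 R:7>5)
P1→{A,C} P2→{P,R}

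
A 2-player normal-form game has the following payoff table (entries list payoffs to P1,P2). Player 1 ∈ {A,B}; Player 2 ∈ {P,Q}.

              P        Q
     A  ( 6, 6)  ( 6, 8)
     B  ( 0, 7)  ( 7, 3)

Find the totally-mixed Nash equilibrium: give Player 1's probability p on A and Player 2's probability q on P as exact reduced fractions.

(p,q) = (2/3, 1/7)

P1 indiff ⇒ q·6+(1-q)·6 = q·0+(1-q)·7 ⇒ q(6) = (1-q)(1) ⇒ q = 1/7
P2 indiff ⇒ p·6+(1-p)·7 = p·8+(1-p)·3 ⇒ p(-2) = (1-p)(-4) ⇒ p = 2/3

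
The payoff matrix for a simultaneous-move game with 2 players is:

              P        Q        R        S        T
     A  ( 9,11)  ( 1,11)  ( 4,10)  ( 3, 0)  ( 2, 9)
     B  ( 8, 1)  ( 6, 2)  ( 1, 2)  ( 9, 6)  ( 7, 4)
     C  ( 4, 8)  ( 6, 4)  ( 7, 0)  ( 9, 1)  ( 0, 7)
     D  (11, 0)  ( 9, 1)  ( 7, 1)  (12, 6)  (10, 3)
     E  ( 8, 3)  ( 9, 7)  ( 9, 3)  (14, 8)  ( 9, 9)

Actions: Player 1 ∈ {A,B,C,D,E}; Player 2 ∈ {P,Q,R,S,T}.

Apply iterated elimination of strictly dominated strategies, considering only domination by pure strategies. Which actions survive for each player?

IESDS → P1:{D,E} P2:{S,T}

P1 drop A (D beats it: P:11>9 Q:9>1 R:7>4 S:12>3 T:10>2)
P1 drop B (D beats it: P:11>8 Q:9>6 R:7>1 S:12>9 T:10>7)
P1 drop C (E beats it: P:8>4 Q:9>6 R:9>7 S:14>9 T:9>0)
P2 drop P (Q beats it: D:1>0 E:7>3)
P2 drop Q (S beats it: D:6>1 E:8>7)
P2 drop R (S beats it: D:6>1 E:8>3)
P1→{D,E} P2→{S,T}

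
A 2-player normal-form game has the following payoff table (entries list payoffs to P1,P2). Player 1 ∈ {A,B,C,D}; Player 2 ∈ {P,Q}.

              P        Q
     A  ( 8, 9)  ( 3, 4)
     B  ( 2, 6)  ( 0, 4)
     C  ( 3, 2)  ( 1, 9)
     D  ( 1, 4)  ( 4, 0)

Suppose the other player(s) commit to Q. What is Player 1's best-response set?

u_1(A vs Q) = 3
u_1(B vs Q) = 0
u_1(C vs Q) = 1
u_1(D vs Q) = 4
max payoff 4 at {D}

argmax u_1 = {D}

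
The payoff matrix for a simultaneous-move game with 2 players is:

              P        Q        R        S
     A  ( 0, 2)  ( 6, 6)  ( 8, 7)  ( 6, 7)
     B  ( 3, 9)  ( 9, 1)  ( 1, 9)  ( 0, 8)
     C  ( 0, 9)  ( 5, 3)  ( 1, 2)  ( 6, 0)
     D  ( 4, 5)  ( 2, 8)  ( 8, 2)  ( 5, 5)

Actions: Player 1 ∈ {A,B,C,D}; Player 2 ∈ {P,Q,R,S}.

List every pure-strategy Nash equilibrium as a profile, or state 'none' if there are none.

(A,P): not NE [P1→D gives 4>0; P2→S gives 7>2]
(A,Q): not NE [P1→B gives 9>6; P2→S gives 7>6]
(A,R): NE
(A,S): NE
(B,P): not NE [P1→D gives 4>3]
(B,Q): not NE [P2→R gives 9>1]
(B,R): not NE [P1→D gives 8>1]
(B,S): not NE [P1→C gives 6>0; P2→R gives 9>8]
(C,P): not NE [P1→D gives 4>0]
(C,Q): not NE [P1→B gives 9>5; P2→P gives 9>3]
(C,R): not NE [P1→D gives 8>1; P2→P gives 9>2]
(C,S): not NE [P2→P gives 9>0]
(D,P): not NE [P2→Q gives 8>5]
(D,Q): not NE [P1→B gives 9>2]
(D,R): not NE [P2→Q gives 8>2]
(D,S): not NE [P1→C gives 6>5; P2→Q gives 8>5]

Nash profiles: (A,R), (A,S)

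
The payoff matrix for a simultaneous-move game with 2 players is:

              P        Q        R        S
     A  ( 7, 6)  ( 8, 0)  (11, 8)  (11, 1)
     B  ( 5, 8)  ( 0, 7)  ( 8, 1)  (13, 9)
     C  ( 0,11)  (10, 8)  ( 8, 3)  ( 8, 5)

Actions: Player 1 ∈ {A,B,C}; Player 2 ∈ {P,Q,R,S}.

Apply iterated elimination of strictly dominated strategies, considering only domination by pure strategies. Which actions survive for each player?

P2 drop Q (P beats it: A:6>0 B:8>7 C:11>8)
P1 drop C (A beats it: P:7>0 R:11>8 S:11>8)
P1→{A,B} P2→{P,R,S}

Remaining: P1:{A,B} P2:{P,R,S}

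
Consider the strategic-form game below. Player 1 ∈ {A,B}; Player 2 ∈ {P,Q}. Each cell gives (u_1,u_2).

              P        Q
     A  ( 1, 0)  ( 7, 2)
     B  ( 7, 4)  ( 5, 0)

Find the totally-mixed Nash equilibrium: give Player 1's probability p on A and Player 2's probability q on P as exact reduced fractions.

P1 indiff ⇒ q·1+(1-q)·7 = q·7+(1-q)·5 ⇒ q(-6) = (1-q)(-2) ⇒ q = 1/4
P2 indiff ⇒ p·0+(1-p)·4 = p·2+(1-p)·0 ⇒ p(-2) = (1-p)(-4) ⇒ p = 2/3

P1 mixes 2/3 on A; P2 mixes 1/4 on P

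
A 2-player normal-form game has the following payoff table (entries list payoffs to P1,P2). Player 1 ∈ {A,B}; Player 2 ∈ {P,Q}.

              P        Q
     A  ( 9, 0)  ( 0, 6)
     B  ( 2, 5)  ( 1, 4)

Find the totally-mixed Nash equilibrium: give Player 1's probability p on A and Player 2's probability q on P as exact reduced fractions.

P1 indiff ⇒ q·9+(1-q)·0 = q·2+(1-q)·1 ⇒ q(7) = (1-q)(1) ⇒ q = 1/8
P2 indiff ⇒ p·0+(1-p)·5 = p·6+(1-p)·4 ⇒ p(-6) = (1-p)(-1) ⇒ p = 1/7

P1 mixes 1/7 on A; P2 mixes 1/8 on P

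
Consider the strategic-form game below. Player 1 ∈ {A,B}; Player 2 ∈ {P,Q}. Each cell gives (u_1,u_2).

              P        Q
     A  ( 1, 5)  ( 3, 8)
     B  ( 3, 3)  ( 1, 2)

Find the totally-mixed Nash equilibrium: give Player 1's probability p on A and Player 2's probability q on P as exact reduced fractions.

P1 mixes 1/4 on A; P2 mixes 1/2 on P

P1 indiff ⇒ q·1+(1-q)·3 = q·3+(1-q)·1 ⇒ q(-2) = (1-q)(-2) ⇒ q = 1/2
P2 indiff ⇒ p·5+(1-p)·3 = p·8+(1-p)·2 ⇒ p(-3) = (1-p)(-1) ⇒ p = 1/4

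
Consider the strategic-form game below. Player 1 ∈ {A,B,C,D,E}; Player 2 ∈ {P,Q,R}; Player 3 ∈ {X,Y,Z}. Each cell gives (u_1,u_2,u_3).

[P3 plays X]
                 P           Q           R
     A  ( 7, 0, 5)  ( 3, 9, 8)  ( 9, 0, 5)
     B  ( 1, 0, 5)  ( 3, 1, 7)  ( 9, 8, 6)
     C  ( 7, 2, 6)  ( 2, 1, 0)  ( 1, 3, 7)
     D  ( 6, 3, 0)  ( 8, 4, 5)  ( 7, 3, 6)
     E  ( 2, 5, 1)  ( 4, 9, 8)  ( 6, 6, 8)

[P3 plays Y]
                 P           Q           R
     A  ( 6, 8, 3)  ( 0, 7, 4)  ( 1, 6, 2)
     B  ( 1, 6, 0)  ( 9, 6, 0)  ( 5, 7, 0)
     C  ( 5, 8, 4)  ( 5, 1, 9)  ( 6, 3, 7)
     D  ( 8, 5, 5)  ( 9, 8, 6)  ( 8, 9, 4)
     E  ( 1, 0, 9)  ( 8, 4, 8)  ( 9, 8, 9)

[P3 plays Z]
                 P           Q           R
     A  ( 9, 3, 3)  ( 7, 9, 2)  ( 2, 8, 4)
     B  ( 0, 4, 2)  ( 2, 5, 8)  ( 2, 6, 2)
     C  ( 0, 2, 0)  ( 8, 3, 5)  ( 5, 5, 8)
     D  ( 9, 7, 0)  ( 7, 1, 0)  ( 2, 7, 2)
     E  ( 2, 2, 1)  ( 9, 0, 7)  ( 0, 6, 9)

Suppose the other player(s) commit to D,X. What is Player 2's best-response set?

u_2(P vs D,X) = 3
u_2(Q vs D,X) = 4
u_2(R vs D,X) = 3
max payoff 4 at {Q}

argmax u_2 = {Q}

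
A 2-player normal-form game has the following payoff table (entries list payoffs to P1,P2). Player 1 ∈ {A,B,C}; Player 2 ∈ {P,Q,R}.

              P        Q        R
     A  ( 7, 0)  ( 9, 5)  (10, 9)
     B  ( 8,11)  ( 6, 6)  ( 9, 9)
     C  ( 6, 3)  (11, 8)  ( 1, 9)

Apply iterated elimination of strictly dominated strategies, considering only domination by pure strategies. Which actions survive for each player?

P2 drop Q (R beats it: A:9>5 B:9>6 C:9>8)
P1 drop C (A beats it: P:7>6 R:10>1)
P1→{A,B} P2→{P,R}

Survivors P1:{A,B} P2:{P,R}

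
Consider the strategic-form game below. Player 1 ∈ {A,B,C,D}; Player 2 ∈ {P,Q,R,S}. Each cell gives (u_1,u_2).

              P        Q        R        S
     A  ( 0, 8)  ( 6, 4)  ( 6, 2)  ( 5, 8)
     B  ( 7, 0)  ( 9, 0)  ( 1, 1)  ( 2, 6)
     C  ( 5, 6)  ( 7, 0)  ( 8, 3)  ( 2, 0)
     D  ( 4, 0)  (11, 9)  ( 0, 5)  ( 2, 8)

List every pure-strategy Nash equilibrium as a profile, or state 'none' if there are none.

PSNE = {(A,S), (D,Q)}

(A,P): not NE [P1→B gives 7>0]
(A,Q): not NE [P1→D gives 11>6; P2→S gives 8>4]
(A,R): not NE [P1→C gives 8>6; P2→S gives 8>2]
(A,S): NE
(B,P): not NE [P2→S gives 6>0]
(B,Q): not NE [P1→D gives 11>9; P2→S gives 6>0]
(B,R): not NE [P1→C gives 8>1; P2→S gives 6>1]
(B,S): not NE [P1→A gives 5>2]
(C,P): not NE [P1→B gives 7>5]
(C,Q): not NE [P1→D gives 11>7; P2→P gives 6>0]
(C,R): not NE [P2→P gives 6>3]
(C,S): not NE [P1→A gives 5>2; P2→P gives 6>0]
(D,P): not NE [P1→B gives 7>4; P2→Q gives 9>0]
(D,Q): NE
(D,R): not NE [P1→C gives 8>0; P2→Q gives 9>5]
(D,S): not NE [P1→A gives 5>2; P2→Q gives 9>8]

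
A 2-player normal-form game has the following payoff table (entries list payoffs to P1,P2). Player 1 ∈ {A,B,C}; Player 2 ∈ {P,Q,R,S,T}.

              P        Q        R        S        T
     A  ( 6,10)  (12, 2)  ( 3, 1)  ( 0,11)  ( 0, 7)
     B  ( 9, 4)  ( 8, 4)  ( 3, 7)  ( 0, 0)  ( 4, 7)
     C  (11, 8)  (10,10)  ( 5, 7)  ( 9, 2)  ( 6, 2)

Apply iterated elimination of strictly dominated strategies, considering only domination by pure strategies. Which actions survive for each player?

P1 drop B (C beats it: P:11>9 Q:10>8 R:5>3 S:9>0 T:6>4)
P2 drop R (P beats it: A:10>1 C:8>7)
P2 drop T (P beats it: A:10>7 C:8>2)
P1→{A,C} P2→{P,Q,S}

IESDS → P1:{A,C} P2:{P,Q,S}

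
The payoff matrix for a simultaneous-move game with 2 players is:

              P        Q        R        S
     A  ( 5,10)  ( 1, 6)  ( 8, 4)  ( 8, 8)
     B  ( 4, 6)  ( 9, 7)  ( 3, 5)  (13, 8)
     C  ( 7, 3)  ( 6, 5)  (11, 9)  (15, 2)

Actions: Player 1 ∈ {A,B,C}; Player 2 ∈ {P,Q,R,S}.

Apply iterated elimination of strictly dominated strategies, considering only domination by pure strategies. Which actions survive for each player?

Remaining: P1:{B,C} P2:{Q,R,S}

P1 drop A (C beats it: P:7>5 Q:6>1 R:11>8 S:15>8)
P2 drop P (Q beats it: B:7>6 C:5>3)
P1→{B,C} P2→{Q,R,S}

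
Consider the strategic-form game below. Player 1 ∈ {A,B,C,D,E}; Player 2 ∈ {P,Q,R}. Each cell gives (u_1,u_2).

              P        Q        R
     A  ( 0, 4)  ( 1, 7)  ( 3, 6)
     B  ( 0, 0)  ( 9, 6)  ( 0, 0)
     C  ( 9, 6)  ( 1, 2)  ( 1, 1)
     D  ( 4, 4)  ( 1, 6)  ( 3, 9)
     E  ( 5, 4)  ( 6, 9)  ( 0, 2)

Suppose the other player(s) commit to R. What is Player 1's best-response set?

BR_1 = {A,D}

u_1(A vs R) = 3
u_1(B vs R) = 0
u_1(C vs R) = 1
u_1(D vs R) = 3
u_1(E vs R) = 0
max payoff 3 at {A,D}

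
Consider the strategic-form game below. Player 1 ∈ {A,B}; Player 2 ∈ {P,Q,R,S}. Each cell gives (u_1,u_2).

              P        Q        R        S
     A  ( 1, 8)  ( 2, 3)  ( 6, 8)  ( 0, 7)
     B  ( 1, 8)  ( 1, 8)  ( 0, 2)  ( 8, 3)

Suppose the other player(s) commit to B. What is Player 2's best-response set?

BR_2 = {P,Q}

u_2(P vs B) = 8
u_2(Q vs B) = 8
u_2(R vs B) = 2
u_2(S vs B) = 3
max payoff 8 at {P,Q}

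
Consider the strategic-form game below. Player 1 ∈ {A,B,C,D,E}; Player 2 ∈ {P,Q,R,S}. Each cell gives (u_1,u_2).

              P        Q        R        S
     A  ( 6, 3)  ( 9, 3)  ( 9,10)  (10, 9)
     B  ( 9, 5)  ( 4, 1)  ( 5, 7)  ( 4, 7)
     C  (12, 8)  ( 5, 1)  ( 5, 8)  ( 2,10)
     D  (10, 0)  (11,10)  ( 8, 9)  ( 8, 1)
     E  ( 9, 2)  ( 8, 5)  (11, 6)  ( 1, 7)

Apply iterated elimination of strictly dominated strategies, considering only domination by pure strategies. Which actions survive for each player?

IESDS → P1:{A,D,E} P2:{Q,R,S}

P1 drop B (D beats it: P:10>9 Q:11>4 R:8>5 S:8>4)
P2 drop P (S beats it: A:9>3 C:10>8 D:1>0 E:7>2)
P1 drop C (A beats it: Q:9>5 R:9>5 S:10>2)
P1→{A,D,E} P2→{Q,R,S}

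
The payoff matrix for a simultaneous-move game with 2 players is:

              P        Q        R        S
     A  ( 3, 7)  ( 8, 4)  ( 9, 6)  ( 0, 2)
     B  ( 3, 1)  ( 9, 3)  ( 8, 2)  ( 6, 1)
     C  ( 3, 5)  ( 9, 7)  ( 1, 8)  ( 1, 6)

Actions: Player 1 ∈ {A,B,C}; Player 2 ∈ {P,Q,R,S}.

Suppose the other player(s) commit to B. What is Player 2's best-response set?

argmax u_2 = {Q}

u_2(P vs B) = 1
u_2(Q vs B) = 3
u_2(R vs B) = 2
u_2(S vs B) = 1
max payoff 3 at {Q}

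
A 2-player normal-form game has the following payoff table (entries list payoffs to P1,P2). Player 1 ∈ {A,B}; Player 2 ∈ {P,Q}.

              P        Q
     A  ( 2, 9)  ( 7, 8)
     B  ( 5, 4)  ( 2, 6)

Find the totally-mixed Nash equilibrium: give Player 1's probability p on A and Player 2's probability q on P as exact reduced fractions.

P1 indiff ⇒ q·2+(1-q)·7 = q·5+(1-q)·2 ⇒ q(-3) = (1-q)(-5) ⇒ q = 5/8
P2 indiff ⇒ p·9+(1-p)·4 = p·8+(1-p)·6 ⇒ p(1) = (1-p)(2) ⇒ p = 2/3

(p,q) = (2/3, 5/8)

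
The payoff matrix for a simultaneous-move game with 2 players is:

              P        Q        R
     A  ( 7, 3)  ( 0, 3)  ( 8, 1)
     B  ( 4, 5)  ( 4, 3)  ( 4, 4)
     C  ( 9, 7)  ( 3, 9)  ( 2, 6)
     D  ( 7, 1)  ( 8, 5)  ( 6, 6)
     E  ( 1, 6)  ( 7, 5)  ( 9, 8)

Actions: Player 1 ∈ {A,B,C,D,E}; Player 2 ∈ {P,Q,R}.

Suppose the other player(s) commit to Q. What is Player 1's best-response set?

argmax u_1 = {D}

u_1(A vs Q) = 0
u_1(B vs Q) = 4
u_1(C vs Q) = 3
u_1(D vs Q) = 8
u_1(E vs Q) = 7
max payoff 8 at {D}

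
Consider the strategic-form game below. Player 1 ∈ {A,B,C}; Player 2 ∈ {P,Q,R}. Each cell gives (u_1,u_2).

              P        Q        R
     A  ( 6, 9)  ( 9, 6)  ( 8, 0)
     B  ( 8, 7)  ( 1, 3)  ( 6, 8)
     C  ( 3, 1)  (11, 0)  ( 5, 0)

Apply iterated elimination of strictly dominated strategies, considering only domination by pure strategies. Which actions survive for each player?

P2 drop Q (P beats it: A:9>6 B:7>3 C:1>0)
P1 drop C (A beats it: P:6>3 R:8>5)
P1→{A,B} P2→{P,R}

Survivors P1:{A,B} P2:{P,R}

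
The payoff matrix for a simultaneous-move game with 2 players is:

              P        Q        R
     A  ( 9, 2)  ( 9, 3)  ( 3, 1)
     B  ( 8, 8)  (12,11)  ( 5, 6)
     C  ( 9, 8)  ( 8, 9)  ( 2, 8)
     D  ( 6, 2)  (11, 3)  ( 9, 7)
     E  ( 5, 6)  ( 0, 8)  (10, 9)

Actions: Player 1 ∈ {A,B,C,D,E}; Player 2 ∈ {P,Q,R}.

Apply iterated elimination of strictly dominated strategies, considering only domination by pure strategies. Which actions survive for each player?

P2 drop P (Q beats it: A:3>2 B:11>8 C:9>8 D:3>2 E:8>6)
P1 drop A (B beats it: Q:12>9 R:5>3)
P1 drop C (B beats it: Q:12>8 R:5>2)
P1→{B,D,E} P2→{Q,R}

IESDS → P1:{B,D,E} P2:{Q,R}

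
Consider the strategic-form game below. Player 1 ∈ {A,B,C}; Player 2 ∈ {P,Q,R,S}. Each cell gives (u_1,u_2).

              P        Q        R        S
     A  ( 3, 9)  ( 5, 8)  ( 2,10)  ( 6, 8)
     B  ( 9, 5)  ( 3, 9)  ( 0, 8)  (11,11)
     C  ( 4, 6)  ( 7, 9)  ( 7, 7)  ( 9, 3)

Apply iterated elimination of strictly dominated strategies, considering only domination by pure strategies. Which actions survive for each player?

IESDS → P1:{B,C} P2:{Q,S}

P1 drop A (C beats it: P:4>3 Q:7>5 R:7>2 S:9>6)
P2 drop P (Q beats it: B:9>5 C:9>6)
P2 drop R (Q beats it: B:9>8 C:9>7)
P1→{B,C} P2→{Q,S}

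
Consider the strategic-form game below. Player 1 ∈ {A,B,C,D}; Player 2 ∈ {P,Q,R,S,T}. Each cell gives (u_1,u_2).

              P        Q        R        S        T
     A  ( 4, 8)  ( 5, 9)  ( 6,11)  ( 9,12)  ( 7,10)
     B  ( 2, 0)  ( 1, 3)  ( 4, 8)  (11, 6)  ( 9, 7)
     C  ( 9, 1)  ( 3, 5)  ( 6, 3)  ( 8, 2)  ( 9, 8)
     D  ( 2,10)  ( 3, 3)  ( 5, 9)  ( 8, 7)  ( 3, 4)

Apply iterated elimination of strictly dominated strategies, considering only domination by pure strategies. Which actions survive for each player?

P1 drop D (A beats it: P:4>2 Q:5>3 R:6>5 S:9>8 T:7>3)
P2 drop P (Q beats it: A:9>8 B:3>0 C:5>1)
P2 drop Q (T beats it: A:10>9 B:7>3 C:8>5)
P1→{A,B,C} P2→{R,S,T}

IESDS → P1:{A,B,C} P2:{R,S,T}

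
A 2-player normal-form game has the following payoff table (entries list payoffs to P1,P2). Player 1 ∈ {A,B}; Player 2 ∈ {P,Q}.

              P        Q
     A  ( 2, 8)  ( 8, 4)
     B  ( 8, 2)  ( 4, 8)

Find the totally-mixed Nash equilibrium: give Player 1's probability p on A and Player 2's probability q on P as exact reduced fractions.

P1 indiff ⇒ q·2+(1-q)·8 = q·8+(1-q)·4 ⇒ q(-6) = (1-q)(-4) ⇒ q = 2/5
P2 indiff ⇒ p·8+(1-p)·2 = p·4+(1-p)·8 ⇒ p(4) = (1-p)(6) ⇒ p = 3/5

p=3/5, q=2/5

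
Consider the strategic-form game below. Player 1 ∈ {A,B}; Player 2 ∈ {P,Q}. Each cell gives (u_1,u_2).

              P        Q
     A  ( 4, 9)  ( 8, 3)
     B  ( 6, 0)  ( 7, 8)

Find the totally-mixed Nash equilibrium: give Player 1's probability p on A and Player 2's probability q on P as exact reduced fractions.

P1 indiff ⇒ q·4+(1-q)·8 = q·6+(1-q)·7 ⇒ q(-2) = (1-q)(-1) ⇒ q = 1/3
P2 indiff ⇒ p·9+(1-p)·0 = p·3+(1-p)·8 ⇒ p(6) = (1-p)(8) ⇒ p = 4/7

p=4/7, q=1/3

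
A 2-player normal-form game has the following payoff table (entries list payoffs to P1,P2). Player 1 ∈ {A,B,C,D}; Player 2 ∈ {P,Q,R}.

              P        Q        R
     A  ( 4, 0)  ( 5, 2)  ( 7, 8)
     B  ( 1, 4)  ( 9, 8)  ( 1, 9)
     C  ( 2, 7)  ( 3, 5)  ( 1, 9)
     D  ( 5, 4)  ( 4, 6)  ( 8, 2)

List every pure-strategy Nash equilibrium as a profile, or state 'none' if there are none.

PSNE: ∅

(A,P): not NE [P1→D gives 5>4; P2→R gives 8>0]
(A,Q): not NE [P1→B gives 9>5; P2→R gives 8>2]
(A,R): not NE [P1→D gives 8>7]
(B,P): not NE [P1→D gives 5>1; P2→R gives 9>4]
(B,Q): not NE [P2→R gives 9>8]
(B,R): not NE [P1→D gives 8>1]
(C,P): not NE [P1→D gives 5>2; P2→R gives 9>7]
(C,Q): not NE [P1→B gives 9>3; P2→R gives 9>5]
(C,R): not NE [P1→D gives 8>1]
(D,P): not NE [P2→Q gives 6>4]
(D,Q): not NE [P1→B gives 9>4]
(D,R): not NE [P2→Q gives 6>2]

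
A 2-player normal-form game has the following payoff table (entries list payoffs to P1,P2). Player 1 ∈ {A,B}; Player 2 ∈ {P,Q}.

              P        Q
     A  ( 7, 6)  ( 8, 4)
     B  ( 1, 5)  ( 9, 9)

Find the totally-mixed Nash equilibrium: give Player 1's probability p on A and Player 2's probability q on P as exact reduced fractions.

P1 mixes 2/3 on A; P2 mixes 1/7 on P

P1 indiff ⇒ q·7+(1-q)·8 = q·1+(1-q)·9 ⇒ q(6) = (1-q)(1) ⇒ q = 1/7
P2 indiff ⇒ p·6+(1-p)·5 = p·4+(1-p)·9 ⇒ p(2) = (1-p)(4) ⇒ p = 2/3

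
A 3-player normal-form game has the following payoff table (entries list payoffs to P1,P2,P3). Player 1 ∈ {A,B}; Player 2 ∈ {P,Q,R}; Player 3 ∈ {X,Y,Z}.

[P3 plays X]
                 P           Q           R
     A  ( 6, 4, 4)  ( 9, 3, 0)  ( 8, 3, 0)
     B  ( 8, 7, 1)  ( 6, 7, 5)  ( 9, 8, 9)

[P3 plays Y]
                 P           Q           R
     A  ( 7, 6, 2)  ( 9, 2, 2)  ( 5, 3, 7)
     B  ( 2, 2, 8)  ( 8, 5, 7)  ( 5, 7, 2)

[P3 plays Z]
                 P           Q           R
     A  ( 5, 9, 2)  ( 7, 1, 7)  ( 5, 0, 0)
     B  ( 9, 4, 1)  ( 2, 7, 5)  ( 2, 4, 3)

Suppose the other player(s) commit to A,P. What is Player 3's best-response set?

P3 best: {X}

u_3(X vs A,P) = 4
u_3(Y vs A,P) = 2
u_3(Z vs A,P) = 2
max payoff 4 at {X}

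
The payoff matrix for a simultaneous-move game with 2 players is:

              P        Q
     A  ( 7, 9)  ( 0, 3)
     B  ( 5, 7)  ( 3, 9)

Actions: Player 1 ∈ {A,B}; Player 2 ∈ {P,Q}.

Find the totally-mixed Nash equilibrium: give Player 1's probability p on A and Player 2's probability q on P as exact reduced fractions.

(p,q) = (1/4, 3/5)

P1 indiff ⇒ q·7+(1-q)·0 = q·5+(1-q)·3 ⇒ q(2) = (1-q)(3) ⇒ q = 3/5
P2 indiff ⇒ p·9+(1-p)·7 = p·3+(1-p)·9 ⇒ p(6) = (1-p)(2) ⇒ p = 1/4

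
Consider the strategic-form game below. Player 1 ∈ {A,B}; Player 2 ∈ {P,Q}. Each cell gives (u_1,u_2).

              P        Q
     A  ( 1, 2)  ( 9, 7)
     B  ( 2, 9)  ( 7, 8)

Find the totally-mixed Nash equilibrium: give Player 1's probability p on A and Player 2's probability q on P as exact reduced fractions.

P1 indiff ⇒ q·1+(1-q)·9 = q·2+(1-q)·7 ⇒ q(-1) = (1-q)(-2) ⇒ q = 2/3
P2 indiff ⇒ p·2+(1-p)·9 = p·7+(1-p)·8 ⇒ p(-5) = (1-p)(-1) ⇒ p = 1/6

(p,q) = (1/6, 2/3)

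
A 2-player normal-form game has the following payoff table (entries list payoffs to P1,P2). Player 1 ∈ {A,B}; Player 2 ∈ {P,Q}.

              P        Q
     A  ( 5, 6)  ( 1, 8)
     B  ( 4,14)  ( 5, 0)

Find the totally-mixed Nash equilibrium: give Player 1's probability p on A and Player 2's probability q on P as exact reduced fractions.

P1 mixes 7/8 on A; P2 mixes 4/5 on P

P1 indiff ⇒ q·5+(1-q)·1 = q·4+(1-q)·5 ⇒ q(1) = (1-q)(4) ⇒ q = 4/5
P2 indiff ⇒ p·6+(1-p)·14 = p·8+(1-p)·0 ⇒ p(-2) = (1-p)(-14) ⇒ p = 7/8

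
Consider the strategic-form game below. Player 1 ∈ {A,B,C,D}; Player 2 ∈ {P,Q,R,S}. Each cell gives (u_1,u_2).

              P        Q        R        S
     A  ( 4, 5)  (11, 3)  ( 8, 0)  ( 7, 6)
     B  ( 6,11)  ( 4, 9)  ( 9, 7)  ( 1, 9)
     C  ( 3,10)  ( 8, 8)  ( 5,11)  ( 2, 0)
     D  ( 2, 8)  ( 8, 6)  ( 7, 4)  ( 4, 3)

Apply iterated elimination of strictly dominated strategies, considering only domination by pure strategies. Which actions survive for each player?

Remaining: P1:{A,B} P2:{P,S}

P1 drop C (A beats it: P:4>3 Q:11>8 R:8>5 S:7>2)
P1 drop D (A beats it: P:4>2 Q:11>8 R:8>7 S:7>4)
P2 drop Q (P beats it: A:5>3 B:11>9)
P2 drop R (P beats it: A:5>0 B:11>7)
P1→{A,B} P2→{P,S}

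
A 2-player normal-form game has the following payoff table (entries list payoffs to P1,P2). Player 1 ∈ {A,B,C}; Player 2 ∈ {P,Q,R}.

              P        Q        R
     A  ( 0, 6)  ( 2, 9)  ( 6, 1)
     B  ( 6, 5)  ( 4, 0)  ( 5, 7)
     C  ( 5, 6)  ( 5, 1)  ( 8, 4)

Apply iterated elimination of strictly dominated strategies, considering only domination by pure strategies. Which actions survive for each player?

P1 drop A (C beats it: P:5>0 Q:5>2 R:8>6)
P2 drop Q (P beats it: B:5>0 C:6>1)
P1→{B,C} P2→{P,R}

Remaining: P1:{B,C} P2:{P,R}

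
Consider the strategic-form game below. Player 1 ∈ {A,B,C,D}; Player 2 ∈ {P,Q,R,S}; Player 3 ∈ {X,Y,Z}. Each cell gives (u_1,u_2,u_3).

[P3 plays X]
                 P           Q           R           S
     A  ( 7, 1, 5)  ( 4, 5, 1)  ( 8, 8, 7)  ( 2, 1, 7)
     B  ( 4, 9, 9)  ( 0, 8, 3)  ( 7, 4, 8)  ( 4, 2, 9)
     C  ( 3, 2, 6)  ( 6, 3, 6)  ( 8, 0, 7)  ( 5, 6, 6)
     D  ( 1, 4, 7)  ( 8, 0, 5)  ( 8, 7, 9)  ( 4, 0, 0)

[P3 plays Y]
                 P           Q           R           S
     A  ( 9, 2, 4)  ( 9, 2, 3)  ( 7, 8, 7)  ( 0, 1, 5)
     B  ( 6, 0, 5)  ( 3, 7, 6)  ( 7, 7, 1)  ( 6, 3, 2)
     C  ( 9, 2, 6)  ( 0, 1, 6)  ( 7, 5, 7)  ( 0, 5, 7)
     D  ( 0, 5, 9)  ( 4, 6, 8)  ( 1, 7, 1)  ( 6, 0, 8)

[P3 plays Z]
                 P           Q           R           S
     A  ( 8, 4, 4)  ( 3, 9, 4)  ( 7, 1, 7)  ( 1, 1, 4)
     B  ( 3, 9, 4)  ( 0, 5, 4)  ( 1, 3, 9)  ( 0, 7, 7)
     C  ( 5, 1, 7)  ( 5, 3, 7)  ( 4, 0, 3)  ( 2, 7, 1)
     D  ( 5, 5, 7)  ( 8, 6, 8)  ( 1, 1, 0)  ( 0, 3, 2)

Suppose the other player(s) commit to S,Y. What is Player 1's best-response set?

u_1(A vs S,Y) = 0
u_1(B vs S,Y) = 6
u_1(C vs S,Y) = 0
u_1(D vs S,Y) = 6
max payoff 6 at {B,D}

BR_1 = {B,D}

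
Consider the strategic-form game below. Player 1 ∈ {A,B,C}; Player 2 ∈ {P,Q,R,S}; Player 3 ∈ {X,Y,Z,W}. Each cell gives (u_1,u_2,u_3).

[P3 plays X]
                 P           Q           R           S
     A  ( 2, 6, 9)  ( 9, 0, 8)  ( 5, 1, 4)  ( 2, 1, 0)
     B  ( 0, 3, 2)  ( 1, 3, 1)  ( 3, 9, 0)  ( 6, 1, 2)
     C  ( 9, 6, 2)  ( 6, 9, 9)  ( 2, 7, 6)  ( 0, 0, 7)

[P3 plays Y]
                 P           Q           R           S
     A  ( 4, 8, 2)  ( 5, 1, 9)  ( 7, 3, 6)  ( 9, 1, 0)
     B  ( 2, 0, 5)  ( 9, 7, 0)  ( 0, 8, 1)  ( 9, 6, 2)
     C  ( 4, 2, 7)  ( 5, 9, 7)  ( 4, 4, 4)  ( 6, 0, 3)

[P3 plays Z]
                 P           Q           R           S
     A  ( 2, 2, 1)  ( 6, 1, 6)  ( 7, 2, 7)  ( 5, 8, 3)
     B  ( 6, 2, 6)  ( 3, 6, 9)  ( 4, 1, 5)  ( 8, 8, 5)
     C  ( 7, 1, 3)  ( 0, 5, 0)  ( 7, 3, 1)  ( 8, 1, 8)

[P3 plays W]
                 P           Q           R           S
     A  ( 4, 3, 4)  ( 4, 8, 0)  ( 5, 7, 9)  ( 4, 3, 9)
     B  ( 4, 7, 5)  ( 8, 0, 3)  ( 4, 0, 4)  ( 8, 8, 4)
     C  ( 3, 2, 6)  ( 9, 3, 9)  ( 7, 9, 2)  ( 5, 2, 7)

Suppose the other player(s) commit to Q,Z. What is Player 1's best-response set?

P1 best: {A}

u_1(A vs Q,Z) = 6
u_1(B vs Q,Z) = 3
u_1(C vs Q,Z) = 0
max payoff 6 at {A}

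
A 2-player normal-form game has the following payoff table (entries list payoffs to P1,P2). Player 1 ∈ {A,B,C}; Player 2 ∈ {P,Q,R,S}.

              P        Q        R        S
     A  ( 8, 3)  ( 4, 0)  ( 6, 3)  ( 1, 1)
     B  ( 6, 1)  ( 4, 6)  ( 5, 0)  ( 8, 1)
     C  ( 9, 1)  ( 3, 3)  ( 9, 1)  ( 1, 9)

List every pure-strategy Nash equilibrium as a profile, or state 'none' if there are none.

(A,P): not NE [P1→C gives 9>8]
(A,Q): not NE [P2→R gives 3>0]
(A,R): not NE [P1→C gives 9>6]
(A,S): not NE [P1→B gives 8>1; P2→R gives 3>1]
(B,P): not NE [P1→C gives 9>6; P2→Q gives 6>1]
(B,Q): NE
(B,R): not NE [P1→C gives 9>5; P2→Q gives 6>0]
(B,S): not NE [P2→Q gives 6>1]
(C,P): not NE [P2→S gives 9>1]
(C,Q): not NE [P1→B gives 4>3; P2→S gives 9>3]
(C,R): not NE [P2→S gives 9>1]
(C,S): not NE [P1→B gives 8>1]

PSNE = {(B,Q)}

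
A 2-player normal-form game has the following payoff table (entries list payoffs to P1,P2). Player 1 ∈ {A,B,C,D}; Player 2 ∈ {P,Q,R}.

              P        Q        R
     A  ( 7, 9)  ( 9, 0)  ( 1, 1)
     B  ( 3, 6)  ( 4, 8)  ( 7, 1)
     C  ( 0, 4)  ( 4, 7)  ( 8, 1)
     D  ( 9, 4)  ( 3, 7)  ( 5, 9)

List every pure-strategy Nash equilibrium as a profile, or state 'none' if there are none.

Equilibria: none

(A,P): not NE [P1→D gives 9>7]
(A,Q): not NE [P2→P gives 9>0]
(A,R): not NE [P1→C gives 8>1; P2→P gives 9>1]
(B,P): not NE [P1→D gives 9>3; P2→Q gives 8>6]
(B,Q): not NE [P1→A gives 9>4]
(B,R): not NE [P1→C gives 8>7; P2→Q gives 8>1]
(C,P): not NE [P1→D gives 9>0; P2→Q gives 7>4]
(C,Q): not NE [P1→A gives 9>4]
(C,R): not NE [P2→Q gives 7>1]
(D,P): not NE [P2→R gives 9>4]
(D,Q): not NE [P1→A gives 9>3; P2→R gives 9>7]
(D,R): not NE [P1→C gives 8>5]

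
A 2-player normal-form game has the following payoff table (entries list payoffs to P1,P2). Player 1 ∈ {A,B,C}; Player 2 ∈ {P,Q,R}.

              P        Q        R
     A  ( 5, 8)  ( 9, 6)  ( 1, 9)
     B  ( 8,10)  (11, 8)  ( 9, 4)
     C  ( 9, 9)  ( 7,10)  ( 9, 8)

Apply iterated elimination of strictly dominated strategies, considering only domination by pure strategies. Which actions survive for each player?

P1 drop A (B beats it: P:8>5 Q:11>9 R:9>1)
P2 drop R (P beats it: B:10>4 C:9>8)
P1→{B,C} P2→{P,Q}

Survivors P1:{B,C} P2:{P,Q}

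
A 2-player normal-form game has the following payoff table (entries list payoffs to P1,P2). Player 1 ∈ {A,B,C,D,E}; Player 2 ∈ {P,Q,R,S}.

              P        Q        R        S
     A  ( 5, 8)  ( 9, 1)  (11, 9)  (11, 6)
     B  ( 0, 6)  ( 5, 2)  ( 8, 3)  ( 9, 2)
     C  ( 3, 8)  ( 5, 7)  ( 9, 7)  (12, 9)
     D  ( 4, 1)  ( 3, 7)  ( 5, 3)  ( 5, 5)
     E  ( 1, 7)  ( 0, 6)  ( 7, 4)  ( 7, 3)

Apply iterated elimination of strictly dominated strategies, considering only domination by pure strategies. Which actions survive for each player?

Remaining: P1:{A,C} P2:{P,R,S}

P1 drop B (A beats it: P:5>0 Q:9>5 R:11>8 S:11>9)
P1 drop D (A beats it: P:5>4 Q:9>3 R:11>5 S:11>5)
P1 drop E (A beats it: P:5>1 Q:9>0 R:11>7 S:11>7)
P2 drop Q (P beats it: A:8>1 C:8>7)
P1→{A,C} P2→{P,R,S}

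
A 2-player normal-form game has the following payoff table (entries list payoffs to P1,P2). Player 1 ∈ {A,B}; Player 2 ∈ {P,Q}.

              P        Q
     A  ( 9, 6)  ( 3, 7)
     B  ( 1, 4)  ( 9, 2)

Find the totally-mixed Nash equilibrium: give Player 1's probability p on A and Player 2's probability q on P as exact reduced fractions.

P1 indiff ⇒ q·9+(1-q)·3 = q·1+(1-q)·9 ⇒ q(8) = (1-q)(6) ⇒ q = 3/7
P2 indiff ⇒ p·6+(1-p)·4 = p·7+(1-p)·2 ⇒ p(-1) = (1-p)(-2) ⇒ p = 2/3

(p,q) = (2/3, 3/7)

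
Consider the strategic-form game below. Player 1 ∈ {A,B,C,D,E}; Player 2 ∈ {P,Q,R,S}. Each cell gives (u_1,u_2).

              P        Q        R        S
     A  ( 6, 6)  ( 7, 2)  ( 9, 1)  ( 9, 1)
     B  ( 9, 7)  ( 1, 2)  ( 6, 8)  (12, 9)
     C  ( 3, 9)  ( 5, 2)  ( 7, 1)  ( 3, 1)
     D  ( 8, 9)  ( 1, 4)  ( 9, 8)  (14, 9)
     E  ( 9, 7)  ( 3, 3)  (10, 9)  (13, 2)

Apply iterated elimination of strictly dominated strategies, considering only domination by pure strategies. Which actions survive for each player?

P1 drop C (A beats it: P:6>3 Q:7>5 R:9>7 S:9>3)
P2 drop Q (P beats it: A:6>2 B:7>2 D:9>4 E:7>3)
P1 drop A (E beats it: P:9>6 R:10>9 S:13>9)
P1→{B,D,E} P2→{P,R,S}

IESDS → P1:{B,D,E} P2:{P,R,S}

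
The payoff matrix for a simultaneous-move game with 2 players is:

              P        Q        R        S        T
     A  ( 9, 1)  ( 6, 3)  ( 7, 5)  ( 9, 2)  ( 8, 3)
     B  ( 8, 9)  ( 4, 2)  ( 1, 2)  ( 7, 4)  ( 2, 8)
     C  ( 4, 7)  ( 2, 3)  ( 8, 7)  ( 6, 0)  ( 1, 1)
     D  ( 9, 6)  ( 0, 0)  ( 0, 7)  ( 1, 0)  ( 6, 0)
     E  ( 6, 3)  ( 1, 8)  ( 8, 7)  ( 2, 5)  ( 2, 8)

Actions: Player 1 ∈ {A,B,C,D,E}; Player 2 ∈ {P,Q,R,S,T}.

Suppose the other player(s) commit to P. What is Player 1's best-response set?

BR_1 = {A,D}

u_1(A vs P) = 9
u_1(B vs P) = 8
u_1(C vs P) = 4
u_1(D vs P) = 9
u_1(E vs P) = 6
max payoff 9 at {A,D}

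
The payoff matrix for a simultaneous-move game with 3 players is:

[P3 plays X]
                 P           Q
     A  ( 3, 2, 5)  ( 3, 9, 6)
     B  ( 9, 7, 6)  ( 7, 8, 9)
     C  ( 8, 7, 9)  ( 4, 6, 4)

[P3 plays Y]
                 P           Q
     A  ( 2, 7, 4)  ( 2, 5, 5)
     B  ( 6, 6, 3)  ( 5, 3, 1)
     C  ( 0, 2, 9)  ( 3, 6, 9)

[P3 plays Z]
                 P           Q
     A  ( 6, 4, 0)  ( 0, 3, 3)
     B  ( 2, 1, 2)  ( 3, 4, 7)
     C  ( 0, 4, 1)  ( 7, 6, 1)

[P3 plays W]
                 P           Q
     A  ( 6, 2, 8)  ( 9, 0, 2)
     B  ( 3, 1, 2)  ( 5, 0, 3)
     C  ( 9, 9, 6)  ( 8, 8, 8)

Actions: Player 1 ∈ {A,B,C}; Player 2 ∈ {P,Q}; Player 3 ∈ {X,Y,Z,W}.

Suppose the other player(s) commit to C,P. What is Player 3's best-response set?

u_3(X vs C,P) = 9
u_3(Y vs C,P) = 9
u_3(Z vs C,P) = 1
u_3(W vs C,P) = 6
max payoff 9 at {X,Y}

P3 best: {X,Y}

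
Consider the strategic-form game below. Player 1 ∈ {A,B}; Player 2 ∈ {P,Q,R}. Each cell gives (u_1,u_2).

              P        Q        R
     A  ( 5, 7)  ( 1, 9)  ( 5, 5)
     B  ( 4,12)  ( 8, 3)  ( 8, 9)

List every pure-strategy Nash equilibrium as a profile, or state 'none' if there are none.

(A,P): not NE [P2→Q gives 9>7]
(A,Q): not NE [P1→B gives 8>1]
(A,R): not NE [P1→B gives 8>5; P2→Q gives 9>5]
(B,P): not NE [P1→A gives 5>4]
(B,Q): not NE [P2→P gives 12>3]
(B,R): not NE [P2→P gives 12>9]

No pure NE.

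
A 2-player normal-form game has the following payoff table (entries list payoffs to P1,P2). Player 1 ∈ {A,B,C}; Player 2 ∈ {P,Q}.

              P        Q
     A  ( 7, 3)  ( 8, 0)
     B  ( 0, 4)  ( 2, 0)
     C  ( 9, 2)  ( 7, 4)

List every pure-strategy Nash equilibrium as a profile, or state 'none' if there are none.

(A,P): not NE [P1→C gives 9>7]
(A,Q): not NE [P2→P gives 3>0]
(B,P): not NE [P1→C gives 9>0]
(B,Q): not NE [P1→A gives 8>2; P2→P gives 4>0]
(C,P): not NE [P2→Q gives 4>2]
(C,Q): not NE [P1→A gives 8>7]

No pure NE.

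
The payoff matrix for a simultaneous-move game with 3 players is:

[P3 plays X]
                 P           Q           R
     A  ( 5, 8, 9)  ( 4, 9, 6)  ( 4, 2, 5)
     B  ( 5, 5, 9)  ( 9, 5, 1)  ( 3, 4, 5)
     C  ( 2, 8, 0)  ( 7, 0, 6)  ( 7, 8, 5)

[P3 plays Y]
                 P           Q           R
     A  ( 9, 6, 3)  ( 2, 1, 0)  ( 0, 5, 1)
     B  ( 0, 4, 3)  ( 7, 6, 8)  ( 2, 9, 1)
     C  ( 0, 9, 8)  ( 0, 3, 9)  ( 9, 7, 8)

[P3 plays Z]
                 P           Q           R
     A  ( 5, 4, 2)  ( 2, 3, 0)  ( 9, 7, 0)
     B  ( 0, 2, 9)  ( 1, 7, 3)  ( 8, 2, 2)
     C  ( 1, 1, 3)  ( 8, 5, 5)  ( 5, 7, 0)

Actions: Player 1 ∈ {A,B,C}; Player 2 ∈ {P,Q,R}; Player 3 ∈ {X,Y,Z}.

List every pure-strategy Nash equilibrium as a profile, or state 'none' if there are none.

NE set: (B,P,X)

(A,P,X): not NE [P2→Q gives 9>8]
(A,P,Y): not NE [P3→X gives 9>3]
(A,P,Z): not NE [P2→R gives 7>4; P3→X gives 9>2]
(A,Q,X): not NE [P1→B gives 9>4]
(A,Q,Y): not NE [P1→B gives 7>2; P2→P gives 6>1; P3→X gives 6>0]
(A,Q,Z): not NE [P1→C gives 8>2; P2→R gives 7>3; P3→X gives 6>0]
(A,R,X): not NE [P1→C gives 7>4; P2→Q gives 9>2]
(A,R,Y): not NE [P1→C gives 9>0; P2→P gives 6>5; P3→X gives 5>1]
(A,R,Z): not NE [P3→X gives 5>0]
(B,P,X): NE
(B,P,Y): not NE [P1→A gives 9>0; P2→R gives 9>4; P3→Z gives 9>3]
(B,P,Z): not NE [P1→A gives 5>0; P2→Q gives 7>2]
(B,Q,X): not NE [P3→Y gives 8>1]
(B,Q,Y): not NE [P2→R gives 9>6]
(B,Q,Z): not NE [P1→C gives 8>1; P3→Y gives 8>3]
(B,R,X): not NE [P1→C gives 7>3; P2→Q gives 5>4]
(B,R,Y): not NE [P1→C gives 9>2; P3→X gives 5>1]
(B,R,Z): not NE [P1→A gives 9>8; P2→Q gives 7>2; P3→X gives 5>2]
(C,P,X): not NE [P1→B gives 5>2; P3→Y gives 8>0]
(C,P,Y): not NE [P1→A gives 9>0]
(C,P,Z): not NE [P1→A gives 5>1; P2→R gives 7>1; P3→Y gives 8>3]
(C,Q,X): not NE [P1→B gives 9>7; P2→R gives 8>0; P3→Y gives 9>6]
(C,Q,Y): not NE [P1→B gives 7>0; P2→P gives 9>3]
(C,Q,Z): not NE [P2→R gives 7>5; P3→Y gives 9>5]
(C,R,X): not NE [P3→Y gives 8>5]
(C,R,Y): not NE [P2→P gives 9>7]
(C,R,Z): not NE [P1→A gives 9>5; P3→Y gives 8>0]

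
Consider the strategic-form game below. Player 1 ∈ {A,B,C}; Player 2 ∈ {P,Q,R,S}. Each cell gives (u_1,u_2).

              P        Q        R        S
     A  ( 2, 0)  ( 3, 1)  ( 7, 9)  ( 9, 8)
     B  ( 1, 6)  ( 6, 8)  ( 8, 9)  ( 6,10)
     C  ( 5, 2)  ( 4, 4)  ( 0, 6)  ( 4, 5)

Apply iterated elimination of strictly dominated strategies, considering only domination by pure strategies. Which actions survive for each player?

IESDS → P1:{A,B} P2:{R,S}

P2 drop P (Q beats it: A:1>0 B:8>6 C:4>2)
P1 drop C (B beats it: Q:6>4 R:8>0 S:6>4)
P2 drop Q (R beats it: A:9>1 B:9>8)
P1→{A,B} P2→{R,S}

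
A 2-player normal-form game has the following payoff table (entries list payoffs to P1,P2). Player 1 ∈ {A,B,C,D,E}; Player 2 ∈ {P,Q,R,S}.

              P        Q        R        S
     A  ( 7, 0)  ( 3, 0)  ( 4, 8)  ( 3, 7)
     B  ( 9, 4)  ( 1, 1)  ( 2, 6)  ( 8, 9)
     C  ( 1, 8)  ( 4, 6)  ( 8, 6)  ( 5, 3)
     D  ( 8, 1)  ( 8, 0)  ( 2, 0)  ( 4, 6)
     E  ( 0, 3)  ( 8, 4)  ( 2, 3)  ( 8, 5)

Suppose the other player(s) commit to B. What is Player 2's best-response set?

P2 best: {S}

u_2(P vs B) = 4
u_2(Q vs B) = 1
u_2(R vs B) = 6
u_2(S vs B) = 9
max payoff 9 at {S}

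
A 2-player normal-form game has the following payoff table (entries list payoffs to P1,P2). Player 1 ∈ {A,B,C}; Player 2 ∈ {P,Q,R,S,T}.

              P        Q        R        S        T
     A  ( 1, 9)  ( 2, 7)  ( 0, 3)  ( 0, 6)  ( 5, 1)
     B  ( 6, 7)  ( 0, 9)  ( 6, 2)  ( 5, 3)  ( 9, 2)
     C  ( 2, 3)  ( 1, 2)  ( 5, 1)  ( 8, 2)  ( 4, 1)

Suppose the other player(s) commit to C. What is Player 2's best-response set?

argmax u_2 = {P}

u_2(P vs C) = 3
u_2(Q vs C) = 2
u_2(R vs C) = 1
u_2(S vs C) = 2
u_2(T vs C) = 1
max payoff 3 at {P}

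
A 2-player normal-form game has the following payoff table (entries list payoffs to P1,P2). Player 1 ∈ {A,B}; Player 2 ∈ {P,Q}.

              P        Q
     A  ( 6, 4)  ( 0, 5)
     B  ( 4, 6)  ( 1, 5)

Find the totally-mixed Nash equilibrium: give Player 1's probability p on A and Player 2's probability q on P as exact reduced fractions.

P1 indiff ⇒ q·6+(1-q)·0 = q·4+(1-q)·1 ⇒ q(2) = (1-q)(1) ⇒ q = 1/3
P2 indiff ⇒ p·4+(1-p)·6 = p·5+(1-p)·5 ⇒ p(-1) = (1-p)(-1) ⇒ p = 1/2

(p,q) = (1/2, 1/3)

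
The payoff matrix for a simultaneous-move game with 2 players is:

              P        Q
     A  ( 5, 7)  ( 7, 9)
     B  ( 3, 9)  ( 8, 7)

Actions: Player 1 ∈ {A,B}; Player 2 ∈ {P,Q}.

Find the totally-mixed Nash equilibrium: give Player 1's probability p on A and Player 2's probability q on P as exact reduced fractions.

(p,q) = (1/2, 1/3)

P1 indiff ⇒ q·5+(1-q)·7 = q·3+(1-q)·8 ⇒ q(2) = (1-q)(1) ⇒ q = 1/3
P2 indiff ⇒ p·7+(1-p)·9 = p·9+(1-p)·7 ⇒ p(-2) = (1-p)(-2) ⇒ p = 1/2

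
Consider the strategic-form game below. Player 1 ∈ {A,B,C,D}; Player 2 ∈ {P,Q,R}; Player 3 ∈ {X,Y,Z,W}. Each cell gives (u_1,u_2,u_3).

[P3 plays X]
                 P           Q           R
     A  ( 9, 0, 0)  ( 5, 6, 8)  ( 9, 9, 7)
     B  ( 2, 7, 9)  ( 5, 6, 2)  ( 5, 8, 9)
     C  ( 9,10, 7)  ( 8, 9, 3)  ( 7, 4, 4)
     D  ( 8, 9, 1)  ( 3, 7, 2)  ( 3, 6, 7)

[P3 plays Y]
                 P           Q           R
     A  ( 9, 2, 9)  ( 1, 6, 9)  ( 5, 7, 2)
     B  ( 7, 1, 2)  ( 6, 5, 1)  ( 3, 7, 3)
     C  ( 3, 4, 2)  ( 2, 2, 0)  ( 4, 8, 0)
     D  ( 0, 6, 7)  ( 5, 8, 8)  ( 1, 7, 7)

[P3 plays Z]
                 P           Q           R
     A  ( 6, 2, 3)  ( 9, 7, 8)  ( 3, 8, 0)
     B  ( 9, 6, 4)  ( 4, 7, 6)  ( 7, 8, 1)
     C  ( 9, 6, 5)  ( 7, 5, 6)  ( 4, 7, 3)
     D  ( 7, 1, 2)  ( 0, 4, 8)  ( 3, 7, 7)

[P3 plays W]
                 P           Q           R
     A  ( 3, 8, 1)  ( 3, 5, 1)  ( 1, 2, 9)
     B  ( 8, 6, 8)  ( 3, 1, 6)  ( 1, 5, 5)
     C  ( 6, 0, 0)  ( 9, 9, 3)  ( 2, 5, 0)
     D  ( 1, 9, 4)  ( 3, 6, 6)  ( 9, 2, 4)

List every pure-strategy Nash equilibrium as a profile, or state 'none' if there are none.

(A,P,X): not NE [P2→R gives 9>0; P3→Y gives 9>0]
(A,P,Y): not NE [P2→R gives 7>2]
(A,P,Z): not NE [P1→C gives 9>6; P2→R gives 8>2; P3→Y gives 9>3]
(A,P,W): not NE [P1→B gives 8>3; P3→Y gives 9>1]
(A,Q,X): not NE [P1→C gives 8>5; P2→R gives 9>6; P3→Y gives 9>8]
(A,Q,Y): not NE [P1→B gives 6>1; P2→R gives 7>6]
(A,Q,Z): not NE [P2→R gives 8>7; P3→Y gives 9>8]
(A,Q,W): not NE [P1→C gives 9>3; P2→P gives 8>5; P3→Y gives 9>1]
(A,R,X): not NE [P3→W gives 9>7]
(A,R,Y): not NE [P3→W gives 9>2]
(A,R,Z): not NE [P1→B gives 7>3; P3→W gives 9>0]
(A,R,W): not NE [P1→D gives 9>1; P2→P gives 8>2]
(B,P,X): not NE [P1→C gives 9>2; P2→R gives 8>7]
(B,P,Y): not NE [P1→A gives 9>7; P2→R gives 7>1; P3→X gives 9>2]
(B,P,Z): not NE [P2→R gives 8>6; P3→X gives 9>4]
(B,P,W): not NE [P3→X gives 9>8]
(B,Q,X): not NE [P1→C gives 8>5; P2→R gives 8>6; P3→W gives 6>2]
(B,Q,Y): not NE [P2→R gives 7>5; P3→W gives 6>1]
(B,Q,Z): not NE [P1→A gives 9>4; P2→R gives 8>7]
(B,Q,W): not NE [P1→C gives 9>3; P2→P gives 6>1]
(B,R,X): not NE [P1→A gives 9>5]
(B,R,Y): not NE [P1→A gives 5>3; P3→X gives 9>3]
(B,R,Z): not NE [P3→X gives 9>1]
(B,R,W): not NE [P1→D gives 9>1; P2→P gives 6>5; P3→X gives 9>5]
(C,P,X): NE
(C,P,Y): not NE [P1→A gives 9>3; P2→R gives 8>4; P3→X gives 7>2]
(C,P,Z): not NE [P2→R gives 7>6; P3→X gives 7>5]
(C,P,W): not NE [P1→B gives 8>6; P2→Q gives 9>0; P3→X gives 7>0]
(C,Q,X): not NE [P2→P gives 10>9; P3→Z gives 6>3]
(C,Q,Y): not NE [P1→B gives 6>2; P2→R gives 8>2; P3→Z gives 6>0]
(C,Q,Z): not NE [P1→A gives 9>7; P2→R gives 7>5]
(C,Q,W): not NE [P3→Z gives 6>3]
(C,R,X): not NE [P1→A gives 9>7; P2→P gives 10>4]
(C,R,Y): not NE [P1→A gives 5>4; P3→X gives 4>0]
(C,R,Z): not NE [P1→B gives 7>4; P3→X gives 4>3]
(C,R,W): not NE [P1→D gives 9>2; P2→Q gives 9>5; P3→X gives 4>0]
(D,P,X): not NE [P1→C gives 9>8; P3→Y gives 7>1]
(D,P,Y): not NE [P1→A gives 9>0; P2→Q gives 8>6]
(D,P,Z): not NE [P1→C gives 9>7; P2→R gives 7>1; P3→Y gives 7>2]
(D,P,W): not NE [P1→B gives 8>1; P3→Y gives 7>4]
(D,Q,X): not NE [P1→C gives 8>3; P2→P gives 9>7; P3→Z gives 8>2]
(D,Q,Y): not NE [P1→B gives 6>5]
(D,Q,Z): not NE [P1→A gives 9>0; P2→R gives 7>4]
(D,Q,W): not NE [P1→C gives 9>3; P2→P gives 9>6; P3→Z gives 8>6]
(D,R,X): not NE [P1→A gives 9>3; P2→P gives 9>6]
(D,R,Y): not NE [P1→A gives 5>1; P2→Q gives 8>7]
(D,R,Z): not NE [P1→B gives 7>3]
(D,R,W): not NE [P2→P gives 9>2; P3→Z gives 7>4]

NE set: (C,P,X)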